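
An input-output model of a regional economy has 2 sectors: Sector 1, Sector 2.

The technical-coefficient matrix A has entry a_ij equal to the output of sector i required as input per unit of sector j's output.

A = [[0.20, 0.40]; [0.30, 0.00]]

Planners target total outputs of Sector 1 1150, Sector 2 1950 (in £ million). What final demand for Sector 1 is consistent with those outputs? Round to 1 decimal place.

d_1 = 140.0

I − A =
  [   0.80    -0.40]
  [  -0.30     1.00]
d = (I − A) x:
  d_1 = (+0.80)·1150 + (-0.40)·1950 = 140.0
  d_2 = (-0.30)·1150 + (+1.00)·1950 = 1605.0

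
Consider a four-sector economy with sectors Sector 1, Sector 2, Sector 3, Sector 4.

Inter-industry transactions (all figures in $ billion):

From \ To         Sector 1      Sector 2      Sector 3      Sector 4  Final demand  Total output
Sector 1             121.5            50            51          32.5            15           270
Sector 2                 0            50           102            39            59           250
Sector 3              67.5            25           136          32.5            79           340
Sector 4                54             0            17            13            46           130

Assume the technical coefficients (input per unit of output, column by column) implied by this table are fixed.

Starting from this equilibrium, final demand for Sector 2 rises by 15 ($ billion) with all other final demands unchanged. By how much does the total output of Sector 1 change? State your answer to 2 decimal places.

Technical coefficients a_ij = z_ij / X_j:
  a_11 = 121.5/270 = 0.45, a_21 = 0/270 = 0.00, a_31 = 67.5/270 = 0.25, a_41 = 54/270 = 0.20
  a_12 = 50/250 = 0.20, a_22 = 50/250 = 0.20, a_32 = 25/250 = 0.10, a_42 = 0/250 = 0.00
  a_13 = 51/340 = 0.15, a_23 = 102/340 = 0.30, a_33 = 136/340 = 0.40, a_43 = 17/340 = 0.05
  a_14 = 32.5/130 = 0.25, a_24 = 39/130 = 0.30, a_34 = 32.5/130 = 0.25, a_44 = 13/130 = 0.10
I − A =
  [   0.55    -0.20    -0.15    -0.25]
  [   0.00     0.80    -0.30    -0.30]
  [  -0.25    -0.10     0.60    -0.25]
  [  -0.20     0.00    -0.05     0.90]
Compute the cofactors C_ij = (−1)^(i+j)·(3×3 minor ij) of I−A; the adjugate is their transpose:
adj(I−A) = Cᵀ =
  [ 0.39350   0.12025   0.17500   0.19800]
  [ 0.12225   0.21575   0.15075   0.14775]
  [ 0.22600   0.09950   0.34400   0.19150]
  [ 0.10000   0.03225   0.05800   0.20250]
det(I−A) = Σ_j (I−A)_1j·C_1j = (0.55)(0.39350) + (-0.20)(0.12225) + (-0.15)(0.22600) + (-0.25)(0.10000) = 0.133075
(I − A)⁻¹ = adj(I−A) / det(I−A) ≈
  [   2.9570     0.9036     1.3150     1.4879]
  [   0.9187     1.6213     1.1328     1.1103]
  [   1.6983     0.7477     2.5850     1.4390]
  [   0.7515     0.2423     0.4358     1.5217]
Δx = (I − A)⁻¹ Δd with Δd having +15 in the Sector 2 component and 0 elsewhere.
So Δx_1 = L_12 · (+15), where L_12 = adj(I−A)_12 / det(I−A) = 0.12025 / 0.133075.
Δx_1 = 0.12025 × (+15) / 0.133075 = 1.80375 / 0.133075 ≈ 13.55.

Δx_1 = 13.55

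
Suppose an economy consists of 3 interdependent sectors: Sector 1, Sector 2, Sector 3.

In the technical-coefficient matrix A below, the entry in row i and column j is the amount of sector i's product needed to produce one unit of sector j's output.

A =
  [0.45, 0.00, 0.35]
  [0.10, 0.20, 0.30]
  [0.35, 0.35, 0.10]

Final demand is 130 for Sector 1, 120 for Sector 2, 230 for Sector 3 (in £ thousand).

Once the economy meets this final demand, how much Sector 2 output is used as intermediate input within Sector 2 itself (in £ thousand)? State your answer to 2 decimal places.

I − A =
  [   0.55     0.00    -0.35]
  [  -0.10     0.80    -0.30]
  [  -0.35    -0.35     0.90]
Cofactors of I−A, C_ij = (−1)^(i+j)·(minor ij) (rows/columns in the sector order above):
  C_11 = (0.80)(0.90) − (-0.30)(-0.35) = 0.6150
  C_12 = −[(-0.10)(0.90) − (-0.30)(-0.35)] = 0.1950
  C_13 = (-0.10)(-0.35) − (0.80)(-0.35) = 0.3150
  C_21 = −[(0.00)(0.90) − (-0.35)(-0.35)] = 0.1225
  C_22 = (0.55)(0.90) − (-0.35)(-0.35) = 0.3725
  C_23 = −[(0.55)(-0.35) − (0.00)(-0.35)] = 0.1925
  C_31 = (0.00)(-0.30) − (-0.35)(0.80) = 0.2800
  C_32 = −[(0.55)(-0.30) − (-0.35)(-0.10)] = 0.2000
  C_33 = (0.55)(0.80) − (0.00)(-0.10) = 0.4400
det(I−A) = Σ_j (I−A)_1j·C_1j = (0.55)(0.6150) + (0.00)(0.1950) + (-0.35)(0.3150) = 0.2280
adj(I−A) = Cᵀ =
  [ 0.6150   0.1225   0.2800]
  [ 0.1950   0.3725   0.2000]
  [ 0.3150   0.1925   0.4400]
(I − A)⁻¹ = adj(I−A) / det(I−A) ≈
  [   2.6974     0.5373     1.2281]
  [   0.8553     1.6338     0.8772]
  [   1.3816     0.8443     1.9298]
First solve x = (I − A)⁻¹ d = adj(I−A)·d / det(I−A); in particular x_2 = (0.1950·130 + 0.3725·120 + 0.2000·230) / 0.2280 = 116.05 / 0.2280 ≈ 508.9912.
Intermediate flow from 2 to 2: z_22 = a_22 · x_2 = 0.20 × 116.05 / 0.2280 = 23.21 / 0.2280 ≈ 101.80.

z_22 = 101.80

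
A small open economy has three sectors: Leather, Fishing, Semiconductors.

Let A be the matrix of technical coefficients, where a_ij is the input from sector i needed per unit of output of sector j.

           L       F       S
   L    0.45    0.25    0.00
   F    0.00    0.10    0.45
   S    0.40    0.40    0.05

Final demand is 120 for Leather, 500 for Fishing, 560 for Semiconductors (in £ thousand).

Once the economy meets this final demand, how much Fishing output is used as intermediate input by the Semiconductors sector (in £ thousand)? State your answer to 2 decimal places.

z_FS = 662.62

I − A =
  [   0.55    -0.25     0.00]
  [   0.00     0.90    -0.45]
  [  -0.40    -0.40     0.95]
Cofactors of I−A, C_ij = (−1)^(i+j)·(minor ij) (rows/columns in the sector order above):
  C_11 = (0.90)(0.95) − (-0.45)(-0.40) = 0.6750
  C_12 = −[(0.00)(0.95) − (-0.45)(-0.40)] = 0.1800
  C_13 = (0.00)(-0.40) − (0.90)(-0.40) = 0.3600
  C_21 = −[(-0.25)(0.95) − (0.00)(-0.40)] = 0.2375
  C_22 = (0.55)(0.95) − (0.00)(-0.40) = 0.5225
  C_23 = −[(0.55)(-0.40) − (-0.25)(-0.40)] = 0.3200
  C_31 = (-0.25)(-0.45) − (0.00)(0.90) = 0.1125
  C_32 = −[(0.55)(-0.45) − (0.00)(0.00)] = 0.2475
  C_33 = (0.55)(0.90) − (-0.25)(0.00) = 0.4950
det(I−A) = Σ_j (I−A)_1j·C_1j = (0.55)(0.6750) + (-0.25)(0.1800) + (0.00)(0.3600) = 0.32625
adj(I−A) = Cᵀ =
  [ 0.6750   0.2375   0.1125]
  [ 0.1800   0.5225   0.2475]
  [ 0.3600   0.3200   0.4950]
(I − A)⁻¹ = adj(I−A) / det(I−A) ≈
  [   2.0690     0.7280     0.3448]
  [   0.5517     1.6015     0.7586]
  [   1.1034     0.9808     1.5172]
First solve x = (I − A)⁻¹ d = adj(I−A)·d / det(I−A); in particular x_S = (0.3600·120 + 0.3200·500 + 0.4950·560) / 0.32625 = 480.40 / 0.32625 ≈ 1472.4904.
Intermediate flow from F to S: z_FS = a_FS · x_S = 0.45 × 480.40 / 0.32625 = 216.18 / 0.32625 ≈ 662.62.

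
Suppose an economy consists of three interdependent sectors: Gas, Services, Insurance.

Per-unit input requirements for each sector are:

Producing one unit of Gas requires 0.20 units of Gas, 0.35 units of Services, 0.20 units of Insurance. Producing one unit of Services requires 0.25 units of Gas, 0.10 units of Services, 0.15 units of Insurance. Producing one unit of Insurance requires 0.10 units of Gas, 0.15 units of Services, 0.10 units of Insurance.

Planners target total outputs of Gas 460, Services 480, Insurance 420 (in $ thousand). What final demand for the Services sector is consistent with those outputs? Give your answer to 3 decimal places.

d_2 = 208.000

I − A =
  [   0.80    -0.25    -0.10]
  [  -0.35     0.90    -0.15]
  [  -0.20    -0.15     0.90]
d = (I − A) x:
  d_1 = (+0.80)·460 + (-0.25)·480 + (-0.10)·420 = 206.000
  d_2 = (-0.35)·460 + (+0.90)·480 + (-0.15)·420 = 208.000
  d_3 = (-0.20)·460 + (-0.15)·480 + (+0.90)·420 = 214.000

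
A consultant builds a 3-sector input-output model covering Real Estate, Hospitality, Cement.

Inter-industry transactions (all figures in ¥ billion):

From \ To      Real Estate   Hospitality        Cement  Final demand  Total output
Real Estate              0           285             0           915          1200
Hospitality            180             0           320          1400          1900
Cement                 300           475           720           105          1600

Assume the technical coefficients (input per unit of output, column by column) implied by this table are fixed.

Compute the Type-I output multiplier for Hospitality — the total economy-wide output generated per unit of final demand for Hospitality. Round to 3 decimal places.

m_2 = 1.916

Technical coefficients a_ij = z_ij / X_j:
  a_11 = 0/1200 = 0.00, a_21 = 180/1200 = 0.15, a_31 = 300/1200 = 0.25
  a_12 = 285/1900 = 0.15, a_22 = 0/1900 = 0.00, a_32 = 475/1900 = 0.25
  a_13 = 0/1600 = 0.00, a_23 = 320/1600 = 0.20, a_33 = 720/1600 = 0.45
I − A =
  [   1.00    -0.15     0.00]
  [  -0.15     1.00    -0.20]
  [  -0.25    -0.25     0.55]
Cofactors of I−A, C_ij = (−1)^(i+j)·(minor ij) (rows/columns in the sector order above):
  C_11 = (1.00)(0.55) − (-0.20)(-0.25) = 0.5000
  C_12 = −[(-0.15)(0.55) − (-0.20)(-0.25)] = 0.1325
  C_13 = (-0.15)(-0.25) − (1.00)(-0.25) = 0.2875
  C_21 = −[(-0.15)(0.55) − (0.00)(-0.25)] = 0.0825
  C_22 = (1.00)(0.55) − (0.00)(-0.25) = 0.5500
  C_23 = −[(1.00)(-0.25) − (-0.15)(-0.25)] = 0.2875
  C_31 = (-0.15)(-0.20) − (0.00)(1.00) = 0.0300
  C_32 = −[(1.00)(-0.20) − (0.00)(-0.15)] = 0.2000
  C_33 = (1.00)(1.00) − (-0.15)(-0.15) = 0.9775
det(I−A) = Σ_j (I−A)_1j·C_1j = (1.00)(0.5000) + (-0.15)(0.1325) + (0.00)(0.2875) = 0.480125
adj(I−A) = Cᵀ =
  [ 0.5000   0.0825   0.0300]
  [ 0.1325   0.5500   0.2000]
  [ 0.2875   0.2875   0.9775]
(I − A)⁻¹ = adj(I−A) / det(I−A) ≈
  [   1.0414     0.1718     0.0625]
  [   0.2760     1.1455     0.4166]
  [   0.5988     0.5988     2.0359]
The output multiplier for sector j is the column-j sum of the Leontief inverse (I − A)⁻¹ = adj(I−A) / det(I−A).
Column 2 of adj(I−A): (0.0825, 0.5500, 0.2875); det(I−A) = 0.480125.
m_2 = (0.0825 + 0.5500 + 0.2875) / 0.480125 = 0.92 / 0.480125 ≈ 1.916.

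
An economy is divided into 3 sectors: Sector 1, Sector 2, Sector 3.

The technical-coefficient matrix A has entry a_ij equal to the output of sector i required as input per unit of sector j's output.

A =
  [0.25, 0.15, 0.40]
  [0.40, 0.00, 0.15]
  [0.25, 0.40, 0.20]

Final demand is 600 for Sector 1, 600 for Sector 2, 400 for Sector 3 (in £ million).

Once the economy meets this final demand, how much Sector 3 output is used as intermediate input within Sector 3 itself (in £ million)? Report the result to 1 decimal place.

I − A =
  [   0.75    -0.15    -0.40]
  [  -0.40     1.00    -0.15]
  [  -0.25    -0.40     0.80]
Cofactors of I−A, C_ij = (−1)^(i+j)·(minor ij) (rows/columns in the sector order above):
  C_11 = (1.00)(0.80) − (-0.15)(-0.40) = 0.7400
  C_12 = −[(-0.40)(0.80) − (-0.15)(-0.25)] = 0.3575
  C_13 = (-0.40)(-0.40) − (1.00)(-0.25) = 0.4100
  C_21 = −[(-0.15)(0.80) − (-0.40)(-0.40)] = 0.2800
  C_22 = (0.75)(0.80) − (-0.40)(-0.25) = 0.5000
  C_23 = −[(0.75)(-0.40) − (-0.15)(-0.25)] = 0.3375
  C_31 = (-0.15)(-0.15) − (-0.40)(1.00) = 0.4225
  C_32 = −[(0.75)(-0.15) − (-0.40)(-0.40)] = 0.2725
  C_33 = (0.75)(1.00) − (-0.15)(-0.40) = 0.6900
det(I−A) = Σ_j (I−A)_1j·C_1j = (0.75)(0.7400) + (-0.15)(0.3575) + (-0.40)(0.4100) = 0.337375
adj(I−A) = Cᵀ =
  [ 0.7400   0.2800   0.4225]
  [ 0.3575   0.5000   0.2725]
  [ 0.4100   0.3375   0.6900]
(I − A)⁻¹ = adj(I−A) / det(I−A) ≈
  [   2.1934     0.8299     1.2523]
  [   1.0597     1.4820     0.8077]
  [   1.2153     1.0004     2.0452]
First solve x = (I − A)⁻¹ d = adj(I−A)·d / det(I−A); in particular x_3 = (0.4100·600 + 0.3375·600 + 0.6900·400) / 0.337375 = 724.50 / 0.337375 ≈ 2147.462.
Intermediate flow from 3 to 3: z_33 = a_33 · x_3 = 0.20 × 724.50 / 0.337375 = 144.90 / 0.337375 ≈ 429.5.

z_33 = 429.5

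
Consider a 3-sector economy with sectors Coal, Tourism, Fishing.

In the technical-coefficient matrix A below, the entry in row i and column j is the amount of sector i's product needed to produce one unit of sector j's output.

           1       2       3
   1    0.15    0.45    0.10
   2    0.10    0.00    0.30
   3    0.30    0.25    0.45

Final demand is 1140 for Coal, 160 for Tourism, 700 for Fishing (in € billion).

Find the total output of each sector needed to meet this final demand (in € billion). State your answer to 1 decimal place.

I − A =
  [   0.85    -0.45    -0.10]
  [  -0.10     1.00    -0.30]
  [  -0.30    -0.25     0.55]
Cofactors of I−A, C_ij = (−1)^(i+j)·(minor ij) (rows/columns in the sector order above):
  C_11 = (1.00)(0.55) − (-0.30)(-0.25) = 0.4750
  C_12 = −[(-0.10)(0.55) − (-0.30)(-0.30)] = 0.1450
  C_13 = (-0.10)(-0.25) − (1.00)(-0.30) = 0.3250
  C_21 = −[(-0.45)(0.55) − (-0.10)(-0.25)] = 0.2725
  C_22 = (0.85)(0.55) − (-0.10)(-0.30) = 0.4375
  C_23 = −[(0.85)(-0.25) − (-0.45)(-0.30)] = 0.3475
  C_31 = (-0.45)(-0.30) − (-0.10)(1.00) = 0.2350
  C_32 = −[(0.85)(-0.30) − (-0.10)(-0.10)] = 0.2650
  C_33 = (0.85)(1.00) − (-0.45)(-0.10) = 0.8050
det(I−A) = Σ_j (I−A)_1j·C_1j = (0.85)(0.4750) + (-0.45)(0.1450) + (-0.10)(0.3250) = 0.3060
adj(I−A) = Cᵀ =
  [ 0.4750   0.2725   0.2350]
  [ 0.1450   0.4375   0.2650]
  [ 0.3250   0.3475   0.8050]
(I − A)⁻¹ = adj(I−A) / det(I−A) ≈
  [   1.5523     0.8905     0.7680]
  [   0.4739     1.4297     0.8660]
  [   1.0621     1.1356     2.6307]
x = (I − A)⁻¹ d = adj(I−A)·d / det(I−A), with det(I−A) = 0.3060:
  x_1 = (0.4750·1140 + 0.2725·160 + 0.2350·700) / 0.3060 = 749.60 / 0.3060 ≈ 2449.7
  x_2 = (0.1450·1140 + 0.4375·160 + 0.2650·700) / 0.3060 = 420.80 / 0.3060 ≈ 1375.2
  x_3 = (0.3250·1140 + 0.3475·160 + 0.8050·700) / 0.3060 = 989.60 / 0.3060 ≈ 3234.0

x_1 = 2449.7, x_2 = 1375.2, x_3 = 3234.0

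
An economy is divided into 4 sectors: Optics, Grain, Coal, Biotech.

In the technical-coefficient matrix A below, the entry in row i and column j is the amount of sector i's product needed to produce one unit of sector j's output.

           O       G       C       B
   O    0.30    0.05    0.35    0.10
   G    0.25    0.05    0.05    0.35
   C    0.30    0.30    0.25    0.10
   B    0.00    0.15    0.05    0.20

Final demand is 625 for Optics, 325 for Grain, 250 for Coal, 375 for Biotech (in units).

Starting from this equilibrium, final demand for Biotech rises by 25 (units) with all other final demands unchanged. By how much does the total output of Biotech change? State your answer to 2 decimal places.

I − A =
  [   0.70    -0.05    -0.35    -0.10]
  [  -0.25     0.95    -0.05    -0.35]
  [  -0.30    -0.30     0.75    -0.10]
  [   0.00    -0.15    -0.05     0.80]
Compute the cofactors C_ij = (−1)^(i+j)·(3×3 minor ij) of I−A; the adjugate is their transpose:
adj(I−A) = Cᵀ =
  [ 0.507875   0.131750   0.256000   0.153125]
  [ 0.166000   0.331000   0.111500   0.179500]
  [ 0.276000   0.195000   0.481500   0.180000]
  [ 0.048375   0.074250   0.051000   0.352125]
det(I−A) = Σ_j (I−A)_1j·C_1j = (0.70)(0.507875) + (-0.05)(0.166000) + (-0.35)(0.276000) + (-0.10)(0.048375) = 0.245775
(I − A)⁻¹ = adj(I−A) / det(I−A) ≈
  [   2.0664     0.5361     1.0416     0.6230]
  [   0.6754     1.3468     0.4537     0.7303]
  [   1.1230     0.7934     1.9591     0.7324]
  [   0.1968     0.3021     0.2075     1.4327]
Δx = (I − A)⁻¹ Δd with Δd having +25 in the Biotech component and 0 elsewhere.
So Δx_B = L_BB · (+25), where L_BB = adj(I−A)_BB / det(I−A) = 0.352125 / 0.245775.
Δx_B = 0.352125 × (+25) / 0.245775 = 8.803125 / 0.245775 ≈ 35.82.

Δx_B = 35.82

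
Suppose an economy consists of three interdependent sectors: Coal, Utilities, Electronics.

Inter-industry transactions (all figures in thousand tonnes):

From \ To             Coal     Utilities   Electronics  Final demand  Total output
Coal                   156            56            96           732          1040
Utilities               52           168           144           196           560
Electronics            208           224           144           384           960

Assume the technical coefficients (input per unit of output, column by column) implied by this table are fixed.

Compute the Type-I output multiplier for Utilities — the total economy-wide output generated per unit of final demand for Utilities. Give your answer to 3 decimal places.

m_2 = 2.752

Technical coefficients a_ij = z_ij / X_j:
  a_11 = 156/1040 = 0.15, a_21 = 52/1040 = 0.05, a_31 = 208/1040 = 0.20
  a_12 = 56/560 = 0.10, a_22 = 168/560 = 0.30, a_32 = 224/560 = 0.40
  a_13 = 96/960 = 0.10, a_23 = 144/960 = 0.15, a_33 = 144/960 = 0.15
I − A =
  [   0.85    -0.10    -0.10]
  [  -0.05     0.70    -0.15]
  [  -0.20    -0.40     0.85]
Cofactors of I−A, C_ij = (−1)^(i+j)·(minor ij) (rows/columns in the sector order above):
  C_11 = (0.70)(0.85) − (-0.15)(-0.40) = 0.5350
  C_12 = −[(-0.05)(0.85) − (-0.15)(-0.20)] = 0.0725
  C_13 = (-0.05)(-0.40) − (0.70)(-0.20) = 0.1600
  C_21 = −[(-0.10)(0.85) − (-0.10)(-0.40)] = 0.1250
  C_22 = (0.85)(0.85) − (-0.10)(-0.20) = 0.7025
  C_23 = −[(0.85)(-0.40) − (-0.10)(-0.20)] = 0.3600
  C_31 = (-0.10)(-0.15) − (-0.10)(0.70) = 0.0850
  C_32 = −[(0.85)(-0.15) − (-0.10)(-0.05)] = 0.1325
  C_33 = (0.85)(0.70) − (-0.10)(-0.05) = 0.5900
det(I−A) = Σ_j (I−A)_1j·C_1j = (0.85)(0.5350) + (-0.10)(0.0725) + (-0.10)(0.1600) = 0.4315
adj(I−A) = Cᵀ =
  [ 0.5350   0.1250   0.0850]
  [ 0.0725   0.7025   0.1325]
  [ 0.1600   0.3600   0.5900]
(I − A)⁻¹ = adj(I−A) / det(I−A) ≈
  [   1.2399     0.2897     0.1970]
  [   0.1680     1.6280     0.3071]
  [   0.3708     0.8343     1.3673]
The output multiplier for sector j is the column-j sum of the Leontief inverse (I − A)⁻¹ = adj(I−A) / det(I−A).
Column 2 of adj(I−A): (0.1250, 0.7025, 0.3600); det(I−A) = 0.4315.
m_2 = (0.1250 + 0.7025 + 0.3600) / 0.4315 = 1.1875 / 0.4315 ≈ 2.752.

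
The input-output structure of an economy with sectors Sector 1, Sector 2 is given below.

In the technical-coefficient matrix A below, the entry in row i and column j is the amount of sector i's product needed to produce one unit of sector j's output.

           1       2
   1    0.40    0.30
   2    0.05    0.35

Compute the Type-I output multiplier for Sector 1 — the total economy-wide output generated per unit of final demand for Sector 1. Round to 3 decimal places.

m_1 = 1.867

I − A =
  [   0.60    -0.30]
  [  -0.05     0.65]
det(I−A) = (0.60)(0.65) − (-0.30)(-0.05) = 0.3750
adj(I−A) = [[0.65, 0.30], [0.05, 0.60]]
(I − A)⁻¹ = adj(I−A) / det(I−A) ≈
  [   1.7333     0.8000]
  [   0.1333     1.6000]
The output multiplier for sector j is the column-j sum of the Leontief inverse (I − A)⁻¹ = adj(I−A) / det(I−A).
Column 1 of adj(I−A): (0.65, 0.05); det(I−A) = 0.3750.
m_1 = (0.65 + 0.05) / 0.3750 = 0.70 / 0.3750 ≈ 1.867.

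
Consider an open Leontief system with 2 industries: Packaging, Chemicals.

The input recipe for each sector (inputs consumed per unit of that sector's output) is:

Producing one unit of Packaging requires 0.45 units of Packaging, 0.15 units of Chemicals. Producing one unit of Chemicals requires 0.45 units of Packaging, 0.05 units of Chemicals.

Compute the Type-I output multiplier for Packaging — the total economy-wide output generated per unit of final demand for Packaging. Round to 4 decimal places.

I − A =
  [   0.55    -0.45]
  [  -0.15     0.95]
det(I−A) = (0.55)(0.95) − (-0.45)(-0.15) = 0.4550
adj(I−A) = [[0.95, 0.45], [0.15, 0.55]]
(I − A)⁻¹ = adj(I−A) / det(I−A) ≈
  [   2.08791     0.98901]
  [   0.32967     1.20879]
The output multiplier for sector j is the column-j sum of the Leontief inverse (I − A)⁻¹ = adj(I−A) / det(I−A).
Column P of adj(I−A): (0.95, 0.15); det(I−A) = 0.4550.
m_P = (0.95 + 0.15) / 0.4550 = 1.10 / 0.4550 ≈ 2.4176.

m_P = 2.4176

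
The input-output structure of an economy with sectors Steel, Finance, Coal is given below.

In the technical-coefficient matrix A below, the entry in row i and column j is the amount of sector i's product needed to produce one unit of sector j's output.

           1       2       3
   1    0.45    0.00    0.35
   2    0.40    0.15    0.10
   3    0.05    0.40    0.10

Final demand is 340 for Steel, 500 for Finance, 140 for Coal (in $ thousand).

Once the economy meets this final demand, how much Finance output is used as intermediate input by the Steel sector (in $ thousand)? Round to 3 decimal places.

z_21 = 436.935

I − A =
  [   0.55     0.00    -0.35]
  [  -0.40     0.85    -0.10]
  [  -0.05    -0.40     0.90]
Cofactors of I−A, C_ij = (−1)^(i+j)·(minor ij) (rows/columns in the sector order above):
  C_11 = (0.85)(0.90) − (-0.10)(-0.40) = 0.7250
  C_12 = −[(-0.40)(0.90) − (-0.10)(-0.05)] = 0.3650
  C_13 = (-0.40)(-0.40) − (0.85)(-0.05) = 0.2025
  C_21 = −[(0.00)(0.90) − (-0.35)(-0.40)] = 0.1400
  C_22 = (0.55)(0.90) − (-0.35)(-0.05) = 0.4775
  C_23 = −[(0.55)(-0.40) − (0.00)(-0.05)] = 0.2200
  C_31 = (0.00)(-0.10) − (-0.35)(0.85) = 0.2975
  C_32 = −[(0.55)(-0.10) − (-0.35)(-0.40)] = 0.1950
  C_33 = (0.55)(0.85) − (0.00)(-0.40) = 0.4675
det(I−A) = Σ_j (I−A)_1j·C_1j = (0.55)(0.7250) + (0.00)(0.3650) + (-0.35)(0.2025) = 0.327875
adj(I−A) = Cᵀ =
  [ 0.7250   0.1400   0.2975]
  [ 0.3650   0.4775   0.1950]
  [ 0.2025   0.2200   0.4675]
(I − A)⁻¹ = adj(I−A) / det(I−A) ≈
  [   2.2112     0.4270     0.9074]
  [   1.1132     1.4563     0.5947]
  [   0.6176     0.6710     1.4258]
First solve x = (I − A)⁻¹ d = adj(I−A)·d / det(I−A); in particular x_1 = (0.7250·340 + 0.1400·500 + 0.2975·140) / 0.327875 = 358.15 / 0.327875 ≈ 1092.33702.
Intermediate flow from 2 to 1: z_21 = a_21 · x_1 = 0.40 × 358.15 / 0.327875 = 143.26 / 0.327875 ≈ 436.935.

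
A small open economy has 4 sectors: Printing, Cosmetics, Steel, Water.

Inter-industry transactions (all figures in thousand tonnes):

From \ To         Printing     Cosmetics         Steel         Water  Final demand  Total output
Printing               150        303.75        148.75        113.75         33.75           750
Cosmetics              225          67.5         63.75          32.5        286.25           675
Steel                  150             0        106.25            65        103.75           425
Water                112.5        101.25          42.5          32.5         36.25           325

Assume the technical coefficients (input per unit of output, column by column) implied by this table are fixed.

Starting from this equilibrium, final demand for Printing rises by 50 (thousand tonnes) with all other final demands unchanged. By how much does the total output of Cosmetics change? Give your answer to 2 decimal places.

Technical coefficients a_ij = z_ij / X_j:
  a_PP = 150/750 = 0.20, a_CP = 225/750 = 0.30, a_SP = 150/750 = 0.20, a_WP = 112.5/750 = 0.15
  a_PC = 303.75/675 = 0.45, a_CC = 67.5/675 = 0.10, a_SC = 0/675 = 0.00, a_WC = 101.25/675 = 0.15
  a_PS = 148.75/425 = 0.35, a_CS = 63.75/425 = 0.15, a_SS = 106.25/425 = 0.25, a_WS = 42.5/425 = 0.10
  a_PW = 113.75/325 = 0.35, a_CW = 32.5/325 = 0.10, a_SW = 65/325 = 0.20, a_WW = 32.5/325 = 0.10
I − A =
  [   0.80    -0.45    -0.35    -0.35]
  [  -0.30     0.90    -0.15    -0.10]
  [  -0.20     0.00     0.75    -0.20]
  [  -0.15    -0.15    -0.10     0.90]
Compute the cofactors C_ij = (−1)^(i+j)·(3×3 minor ij) of I−A; the adjugate is their transpose:
adj(I−A) = Cᵀ =
  [ 0.573750   0.344625   0.382875   0.346500]
  [ 0.241250   0.404125   0.218375   0.187250]
  [ 0.195000   0.129000   0.444750   0.189000]
  [ 0.157500   0.139125   0.149625   0.362250]
det(I−A) = Σ_j (I−A)_1j·C_1j = (0.80)(0.573750) + (-0.45)(0.241250) + (-0.35)(0.195000) + (-0.35)(0.157500) = 0.2270625
(I − A)⁻¹ = adj(I−A) / det(I−A) ≈
  [   2.5268     1.5178     1.6862     1.5260]
  [   1.0625     1.7798     0.9617     0.8247]
  [   0.8588     0.5681     1.9587     0.8324]
  [   0.6936     0.6127     0.6590     1.5954]
Δx = (I − A)⁻¹ Δd with Δd having +50 in the Printing component and 0 elsewhere.
So Δx_C = L_CP · (+50), where L_CP = adj(I−A)_CP / det(I−A) = 0.241250 / 0.2270625.
Δx_C = 0.241250 × (+50) / 0.2270625 = 12.0625 / 0.2270625 ≈ 53.12.

Δx_C = 53.12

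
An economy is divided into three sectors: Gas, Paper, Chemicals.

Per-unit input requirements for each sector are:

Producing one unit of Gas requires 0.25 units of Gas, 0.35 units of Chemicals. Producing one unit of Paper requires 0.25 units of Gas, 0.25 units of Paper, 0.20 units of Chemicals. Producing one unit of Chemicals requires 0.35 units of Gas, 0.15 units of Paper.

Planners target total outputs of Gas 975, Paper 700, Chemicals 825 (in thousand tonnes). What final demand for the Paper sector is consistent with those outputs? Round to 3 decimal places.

d_P = 401.250

I − A =
  [   0.75    -0.25    -0.35]
  [   0.00     0.75    -0.15]
  [  -0.35    -0.20     1.00]
d = (I − A) x:
  d_G = (+0.75)·975 + (-0.25)·700 + (-0.35)·825 = 267.500
  d_P = (+0.00)·975 + (+0.75)·700 + (-0.15)·825 = 401.250
  d_C = (-0.35)·975 + (-0.20)·700 + (+1.00)·825 = 343.750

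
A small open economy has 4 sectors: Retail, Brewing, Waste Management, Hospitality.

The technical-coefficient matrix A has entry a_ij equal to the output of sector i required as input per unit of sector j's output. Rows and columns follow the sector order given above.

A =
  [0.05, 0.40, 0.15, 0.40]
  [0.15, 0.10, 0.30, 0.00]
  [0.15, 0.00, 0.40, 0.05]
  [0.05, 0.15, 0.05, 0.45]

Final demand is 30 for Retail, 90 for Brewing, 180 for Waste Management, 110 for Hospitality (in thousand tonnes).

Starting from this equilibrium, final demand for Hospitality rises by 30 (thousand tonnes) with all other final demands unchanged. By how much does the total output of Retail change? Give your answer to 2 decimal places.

I − A =
  [   0.95    -0.40    -0.15    -0.40]
  [  -0.15     0.90    -0.30     0.00]
  [  -0.15     0.00     0.60    -0.05]
  [  -0.05    -0.15    -0.05     0.55]
Compute the cofactors C_ij = (−1)^(i+j)·(3×3 minor ij) of I−A; the adjugate is their transpose:
adj(I−A) = Cᵀ =
  [ 0.292500   0.168125   0.176250   0.228750]
  [ 0.074625   0.283375   0.166125   0.069375]
  [ 0.077625   0.050125   0.410250   0.093750]
  [ 0.054000   0.097125   0.098625   0.438750]
det(I−A) = Σ_j (I−A)_1j·C_1j = (0.95)(0.292500) + (-0.40)(0.074625) + (-0.15)(0.077625) + (-0.40)(0.054000) = 0.21478125
(I − A)⁻¹ = adj(I−A) / det(I−A) ≈
  [   1.3619     0.7828     0.8206     1.0650]
  [   0.3474     1.3194     0.7735     0.3230]
  [   0.3614     0.2334     1.9101     0.4365]
  [   0.2514     0.4522     0.4592     2.0428]
Δx = (I − A)⁻¹ Δd with Δd having +30 in the Hospitality component and 0 elsewhere.
So Δx_1 = L_14 · (+30), where L_14 = adj(I−A)_14 / det(I−A) = 0.228750 / 0.21478125.
Δx_1 = 0.228750 × (+30) / 0.21478125 = 6.8625 / 0.21478125 ≈ 31.95.

Δx_1 = 31.95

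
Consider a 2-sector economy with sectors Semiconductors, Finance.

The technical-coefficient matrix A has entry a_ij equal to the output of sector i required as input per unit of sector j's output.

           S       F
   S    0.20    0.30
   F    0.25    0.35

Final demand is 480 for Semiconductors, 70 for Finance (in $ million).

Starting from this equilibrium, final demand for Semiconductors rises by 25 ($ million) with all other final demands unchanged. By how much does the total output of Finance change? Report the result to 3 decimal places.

Δx_F = 14.045

I − A =
  [   0.80    -0.30]
  [  -0.25     0.65]
det(I−A) = (0.80)(0.65) − (-0.30)(-0.25) = 0.4450
adj(I−A) = [[0.65, 0.30], [0.25, 0.80]]
(I − A)⁻¹ = adj(I−A) / det(I−A) ≈
  [   1.4607     0.6742]
  [   0.5618     1.7978]
Δx = (I − A)⁻¹ Δd with Δd having +25 in the Semiconductors component and 0 elsewhere.
So Δx_F = L_FS · (+25), where L_FS = adj(I−A)_FS / det(I−A) = 0.25 / 0.4450.
Δx_F = 0.25 × (+25) / 0.4450 = 6.25 / 0.4450 ≈ 14.045.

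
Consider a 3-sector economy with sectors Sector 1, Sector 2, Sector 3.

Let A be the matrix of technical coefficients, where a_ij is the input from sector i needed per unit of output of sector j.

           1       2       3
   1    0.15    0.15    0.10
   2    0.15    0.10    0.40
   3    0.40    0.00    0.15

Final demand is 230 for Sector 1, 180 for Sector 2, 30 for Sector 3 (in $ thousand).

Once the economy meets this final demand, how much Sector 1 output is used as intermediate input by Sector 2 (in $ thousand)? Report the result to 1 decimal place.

z_12 = 52.4

I − A =
  [   0.85    -0.15    -0.10]
  [  -0.15     0.90    -0.40]
  [  -0.40     0.00     0.85]
Cofactors of I−A, C_ij = (−1)^(i+j)·(minor ij) (rows/columns in the sector order above):
  C_11 = (0.90)(0.85) − (-0.40)(0.00) = 0.7650
  C_12 = −[(-0.15)(0.85) − (-0.40)(-0.40)] = 0.2875
  C_13 = (-0.15)(0.00) − (0.90)(-0.40) = 0.3600
  C_21 = −[(-0.15)(0.85) − (-0.10)(0.00)] = 0.1275
  C_22 = (0.85)(0.85) − (-0.10)(-0.40) = 0.6825
  C_23 = −[(0.85)(0.00) − (-0.15)(-0.40)] = 0.0600
  C_31 = (-0.15)(-0.40) − (-0.10)(0.90) = 0.1500
  C_32 = −[(0.85)(-0.40) − (-0.10)(-0.15)] = 0.3550
  C_33 = (0.85)(0.90) − (-0.15)(-0.15) = 0.7425
det(I−A) = Σ_j (I−A)_1j·C_1j = (0.85)(0.7650) + (-0.15)(0.2875) + (-0.10)(0.3600) = 0.571125
adj(I−A) = Cᵀ =
  [ 0.7650   0.1275   0.1500]
  [ 0.2875   0.6825   0.3550]
  [ 0.3600   0.0600   0.7425]
(I − A)⁻¹ = adj(I−A) / det(I−A) ≈
  [   1.3395     0.2232     0.2626]
  [   0.5034     1.1950     0.6216]
  [   0.6303     0.1051     1.3001]
First solve x = (I − A)⁻¹ d = adj(I−A)·d / det(I−A); in particular x_2 = (0.2875·230 + 0.6825·180 + 0.3550·30) / 0.571125 = 199.625 / 0.571125 ≈ 349.529.
Intermediate flow from 1 to 2: z_12 = a_12 · x_2 = 0.15 × 199.625 / 0.571125 = 29.94375 / 0.571125 ≈ 52.4.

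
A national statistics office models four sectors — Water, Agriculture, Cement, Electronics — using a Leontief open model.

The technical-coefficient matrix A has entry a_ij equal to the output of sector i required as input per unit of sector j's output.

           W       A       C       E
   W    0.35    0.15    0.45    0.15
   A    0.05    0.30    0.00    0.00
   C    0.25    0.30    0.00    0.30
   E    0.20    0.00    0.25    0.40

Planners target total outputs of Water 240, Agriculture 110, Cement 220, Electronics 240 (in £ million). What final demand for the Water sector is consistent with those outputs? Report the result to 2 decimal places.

I − A =
  [   0.65    -0.15    -0.45    -0.15]
  [  -0.05     0.70     0.00     0.00]
  [  -0.25    -0.30     1.00    -0.30]
  [  -0.20     0.00    -0.25     0.60]
d = (I − A) x:
  d_W = (+0.65)·240 + (-0.15)·110 + (-0.45)·220 + (-0.15)·240 = 4.50
  d_A = (-0.05)·240 + (+0.70)·110 + (+0.00)·220 + (+0.00)·240 = 65.00
  d_C = (-0.25)·240 + (-0.30)·110 + (+1.00)·220 + (-0.30)·240 = 55.00
  d_E = (-0.20)·240 + (+0.00)·110 + (-0.25)·220 + (+0.60)·240 = 41.00

d_W = 4.50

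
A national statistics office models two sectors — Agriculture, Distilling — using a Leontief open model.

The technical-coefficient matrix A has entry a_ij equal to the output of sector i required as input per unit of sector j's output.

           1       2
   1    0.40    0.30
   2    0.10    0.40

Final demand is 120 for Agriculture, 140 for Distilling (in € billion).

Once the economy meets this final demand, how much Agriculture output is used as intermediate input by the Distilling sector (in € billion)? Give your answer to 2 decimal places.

z_12 = 87.27

I − A =
  [   0.60    -0.30]
  [  -0.10     0.60]
det(I−A) = (0.60)(0.60) − (-0.30)(-0.10) = 0.3300
adj(I−A) = [[0.60, 0.30], [0.10, 0.60]]
(I − A)⁻¹ = adj(I−A) / det(I−A) ≈
  [   1.8182     0.9091]
  [   0.3030     1.8182]
First solve x = (I − A)⁻¹ d = adj(I−A)·d / det(I−A); in particular x_2 = (0.10·120 + 0.60·140) / 0.3300 = 96.00 / 0.3300 ≈ 290.9091.
Intermediate flow from 1 to 2: z_12 = a_12 · x_2 = 0.30 × 96.00 / 0.3300 = 28.80 / 0.3300 ≈ 87.27.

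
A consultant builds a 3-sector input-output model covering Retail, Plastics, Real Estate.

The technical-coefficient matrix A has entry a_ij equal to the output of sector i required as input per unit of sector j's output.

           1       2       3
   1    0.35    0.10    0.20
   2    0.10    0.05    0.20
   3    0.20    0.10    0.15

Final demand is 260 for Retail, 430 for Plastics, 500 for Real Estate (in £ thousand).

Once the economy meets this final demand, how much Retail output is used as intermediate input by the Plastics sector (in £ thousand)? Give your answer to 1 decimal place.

I − A =
  [   0.65    -0.10    -0.20]
  [  -0.10     0.95    -0.20]
  [  -0.20    -0.10     0.85]
Cofactors of I−A, C_ij = (−1)^(i+j)·(minor ij) (rows/columns in the sector order above):
  C_11 = (0.95)(0.85) − (-0.20)(-0.10) = 0.7875
  C_12 = −[(-0.10)(0.85) − (-0.20)(-0.20)] = 0.1250
  C_13 = (-0.10)(-0.10) − (0.95)(-0.20) = 0.2000
  C_21 = −[(-0.10)(0.85) − (-0.20)(-0.10)] = 0.1050
  C_22 = (0.65)(0.85) − (-0.20)(-0.20) = 0.5125
  C_23 = −[(0.65)(-0.10) − (-0.10)(-0.20)] = 0.0850
  C_31 = (-0.10)(-0.20) − (-0.20)(0.95) = 0.2100
  C_32 = −[(0.65)(-0.20) − (-0.20)(-0.10)] = 0.1500
  C_33 = (0.65)(0.95) − (-0.10)(-0.10) = 0.6075
det(I−A) = Σ_j (I−A)_1j·C_1j = (0.65)(0.7875) + (-0.10)(0.1250) + (-0.20)(0.2000) = 0.459375
adj(I−A) = Cᵀ =
  [ 0.7875   0.1050   0.2100]
  [ 0.1250   0.5125   0.1500]
  [ 0.2000   0.0850   0.6075]
(I − A)⁻¹ = adj(I−A) / det(I−A) ≈
  [   1.7143     0.2286     0.4571]
  [   0.2721     1.1156     0.3265]
  [   0.4354     0.1850     1.3224]
First solve x = (I − A)⁻¹ d = adj(I−A)·d / det(I−A); in particular x_2 = (0.1250·260 + 0.5125·430 + 0.1500·500) / 0.459375 = 327.875 / 0.459375 ≈ 713.741.
Intermediate flow from 1 to 2: z_12 = a_12 · x_2 = 0.10 × 327.875 / 0.459375 = 32.7875 / 0.459375 ≈ 71.4.

z_12 = 71.4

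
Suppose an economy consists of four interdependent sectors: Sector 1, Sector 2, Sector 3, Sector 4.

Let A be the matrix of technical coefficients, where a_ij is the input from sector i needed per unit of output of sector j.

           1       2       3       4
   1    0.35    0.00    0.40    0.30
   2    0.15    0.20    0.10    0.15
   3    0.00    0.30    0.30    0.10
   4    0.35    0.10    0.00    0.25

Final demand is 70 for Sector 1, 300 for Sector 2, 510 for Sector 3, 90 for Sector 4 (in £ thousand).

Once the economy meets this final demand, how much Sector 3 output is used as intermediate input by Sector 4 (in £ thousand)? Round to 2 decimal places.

I − A =
  [   0.65     0.00    -0.40    -0.30]
  [  -0.15     0.80    -0.10    -0.15]
  [   0.00    -0.30     0.70    -0.10]
  [  -0.35    -0.10     0.00     0.75]
Compute the cofactors C_ij = (−1)^(i+j)·(3×3 minor ij) of I−A; the adjugate is their transpose:
adj(I−A) = Cᵀ =
  [ 0.38600   0.11500   0.23700   0.20900]
  [ 0.11900   0.25375   0.10425   0.11225]
  [ 0.07900   0.12125   0.29175   0.09475]
  [ 0.19600   0.08750   0.12450   0.32650]
det(I−A) = Σ_j (I−A)_1j·C_1j = (0.65)(0.38600) + (0.00)(0.11900) + (-0.40)(0.07900) + (-0.30)(0.19600) = 0.1605
(I − A)⁻¹ = adj(I−A) / det(I−A) ≈
  [   2.4050     0.7165     1.4766     1.3022]
  [   0.7414     1.5810     0.6495     0.6994]
  [   0.4922     0.7555     1.8178     0.5903]
  [   1.2212     0.5452     0.7757     2.0343]
First solve x = (I − A)⁻¹ d = adj(I−A)·d / det(I−A); in particular x_4 = (0.19600·70 + 0.08750·300 + 0.12450·510 + 0.32650·90) / 0.1605 = 132.85 / 0.1605 ≈ 827.7259.
Intermediate flow from 3 to 4: z_34 = a_34 · x_4 = 0.10 × 132.85 / 0.1605 = 13.285 / 0.1605 ≈ 82.77.

z_34 = 82.77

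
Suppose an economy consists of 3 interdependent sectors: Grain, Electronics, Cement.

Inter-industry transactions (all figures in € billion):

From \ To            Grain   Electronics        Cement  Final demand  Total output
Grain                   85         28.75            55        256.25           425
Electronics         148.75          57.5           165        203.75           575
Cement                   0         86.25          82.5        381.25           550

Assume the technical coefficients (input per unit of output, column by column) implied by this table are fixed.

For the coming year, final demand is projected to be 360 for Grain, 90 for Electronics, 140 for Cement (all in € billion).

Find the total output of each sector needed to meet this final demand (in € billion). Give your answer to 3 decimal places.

x_G = 502.046, x_E = 372.026, x_C = 230.358

Technical coefficients a_ij = z_ij / X_j:
  a_GG = 85/425 = 0.20, a_EG = 148.75/425 = 0.35, a_CG = 0/425 = 0.00
  a_GE = 28.75/575 = 0.05, a_EE = 57.5/575 = 0.10, a_CE = 86.25/575 = 0.15
  a_GC = 55/550 = 0.10, a_EC = 165/550 = 0.30, a_CC = 82.5/550 = 0.15
I − A =
  [   0.80    -0.05    -0.10]
  [  -0.35     0.90    -0.30]
  [   0.00    -0.15     0.85]
Cofactors of I−A, C_ij = (−1)^(i+j)·(minor ij) (rows/columns in the sector order above):
  C_11 = (0.90)(0.85) − (-0.30)(-0.15) = 0.7200
  C_12 = −[(-0.35)(0.85) − (-0.30)(0.00)] = 0.2975
  C_13 = (-0.35)(-0.15) − (0.90)(0.00) = 0.0525
  C_21 = −[(-0.05)(0.85) − (-0.10)(-0.15)] = 0.0575
  C_22 = (0.80)(0.85) − (-0.10)(0.00) = 0.6800
  C_23 = −[(0.80)(-0.15) − (-0.05)(0.00)] = 0.1200
  C_31 = (-0.05)(-0.30) − (-0.10)(0.90) = 0.1050
  C_32 = −[(0.80)(-0.30) − (-0.10)(-0.35)] = 0.2750
  C_33 = (0.80)(0.90) − (-0.05)(-0.35) = 0.7025
det(I−A) = Σ_j (I−A)_1j·C_1j = (0.80)(0.7200) + (-0.05)(0.2975) + (-0.10)(0.0525) = 0.555875
adj(I−A) = Cᵀ =
  [ 0.7200   0.0575   0.1050]
  [ 0.2975   0.6800   0.2750]
  [ 0.0525   0.1200   0.7025]
(I − A)⁻¹ = adj(I−A) / det(I−A) ≈
  [   1.2953     0.1034     0.1889]
  [   0.5352     1.2233     0.4947]
  [   0.0944     0.2159     1.2638]
x = (I − A)⁻¹ d = adj(I−A)·d / det(I−A), with det(I−A) = 0.555875:
  x_G = (0.7200·360 + 0.0575·90 + 0.1050·140) / 0.555875 = 279.075 / 0.555875 ≈ 502.046
  x_E = (0.2975·360 + 0.6800·90 + 0.2750·140) / 0.555875 = 206.80 / 0.555875 ≈ 372.026
  x_C = (0.0525·360 + 0.1200·90 + 0.7025·140) / 0.555875 = 128.05 / 0.555875 ≈ 230.358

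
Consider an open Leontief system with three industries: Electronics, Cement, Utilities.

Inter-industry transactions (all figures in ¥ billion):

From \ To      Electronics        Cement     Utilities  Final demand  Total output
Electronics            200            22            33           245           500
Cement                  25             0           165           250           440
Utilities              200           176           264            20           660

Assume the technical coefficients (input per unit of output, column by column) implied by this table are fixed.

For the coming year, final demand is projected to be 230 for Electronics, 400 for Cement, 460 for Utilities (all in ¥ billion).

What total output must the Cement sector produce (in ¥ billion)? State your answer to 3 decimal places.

Technical coefficients a_ij = z_ij / X_j:
  a_EE = 200/500 = 0.40, a_CE = 25/500 = 0.05, a_UE = 200/500 = 0.40
  a_EC = 22/440 = 0.05, a_CC = 0/440 = 0.00, a_UC = 176/440 = 0.40
  a_EU = 33/660 = 0.05, a_CU = 165/660 = 0.25, a_UU = 264/660 = 0.40
I − A =
  [   0.60    -0.05    -0.05]
  [  -0.05     1.00    -0.25]
  [  -0.40    -0.40     0.60]
Cofactors of I−A, C_ij = (−1)^(i+j)·(minor ij) (rows/columns in the sector order above):
  C_11 = (1.00)(0.60) − (-0.25)(-0.40) = 0.5000
  C_12 = −[(-0.05)(0.60) − (-0.25)(-0.40)] = 0.1300
  C_13 = (-0.05)(-0.40) − (1.00)(-0.40) = 0.4200
  C_21 = −[(-0.05)(0.60) − (-0.05)(-0.40)] = 0.0500
  C_22 = (0.60)(0.60) − (-0.05)(-0.40) = 0.3400
  C_23 = −[(0.60)(-0.40) − (-0.05)(-0.40)] = 0.2600
  C_31 = (-0.05)(-0.25) − (-0.05)(1.00) = 0.0625
  C_32 = −[(0.60)(-0.25) − (-0.05)(-0.05)] = 0.1525
  C_33 = (0.60)(1.00) − (-0.05)(-0.05) = 0.5975
det(I−A) = Σ_j (I−A)_1j·C_1j = (0.60)(0.5000) + (-0.05)(0.1300) + (-0.05)(0.4200) = 0.2725
adj(I−A) = Cᵀ =
  [ 0.5000   0.0500   0.0625]
  [ 0.1300   0.3400   0.1525]
  [ 0.4200   0.2600   0.5975]
(I − A)⁻¹ = adj(I−A) / det(I−A) ≈
  [   1.8349     0.1835     0.2294]
  [   0.4771     1.2477     0.5596]
  [   1.5413     0.9541     2.1927]
x = (I − A)⁻¹ d = adj(I−A)·d / det(I−A), with det(I−A) = 0.2725:
  x_E = (0.5000·230 + 0.0500·400 + 0.0625·460) / 0.2725 = 163.75 / 0.2725 ≈ 600.917
  x_C = (0.1300·230 + 0.3400·400 + 0.1525·460) / 0.2725 = 236.05 / 0.2725 ≈ 866.239
  x_U = (0.4200·230 + 0.2600·400 + 0.5975·460) / 0.2725 = 475.45 / 0.2725 ≈ 1744.771

x_C = 866.239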